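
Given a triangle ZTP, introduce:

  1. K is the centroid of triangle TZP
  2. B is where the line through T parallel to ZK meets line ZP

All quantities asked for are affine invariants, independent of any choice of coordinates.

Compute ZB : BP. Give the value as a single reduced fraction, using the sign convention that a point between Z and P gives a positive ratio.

ZB:BP = -1/2

Choose coordinates Z = (0, 0), T = (1, 0), P = (0, 1).
1. K is the centroid of triangle TZP ⇒ K = (1/3, 1/3)
2. B is where the line through T parallel to ZK meets line ZP ⇒ B = (0, -1)
B = Z + t·(P−Z) with t = -1, so ZB:BP = t:(1−t) = -1:2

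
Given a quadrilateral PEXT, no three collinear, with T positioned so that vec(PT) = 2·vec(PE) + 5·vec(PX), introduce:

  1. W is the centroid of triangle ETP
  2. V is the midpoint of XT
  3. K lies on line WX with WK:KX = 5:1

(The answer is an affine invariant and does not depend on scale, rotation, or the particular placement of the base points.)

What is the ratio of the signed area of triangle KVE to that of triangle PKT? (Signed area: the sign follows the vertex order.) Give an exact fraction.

[KVE]:[PKT] = 9/5

Work in coordinates with P = (0, 0), E = (1, 0), X = (0, 1), T = (2, 5).
1. W is the centroid of triangle ETP ⇒ W = (1, 5/3)
2. V is the midpoint of XT ⇒ V = (1, 3)
3. K lies on line WX with WK:KX = 5:1 ⇒ K = (1/6, 10/9)
2·[KVE] = -5/2, 2·[PKT] = -25/18
[KVE]:[PKT] = -5/2:-25/18 = 9/5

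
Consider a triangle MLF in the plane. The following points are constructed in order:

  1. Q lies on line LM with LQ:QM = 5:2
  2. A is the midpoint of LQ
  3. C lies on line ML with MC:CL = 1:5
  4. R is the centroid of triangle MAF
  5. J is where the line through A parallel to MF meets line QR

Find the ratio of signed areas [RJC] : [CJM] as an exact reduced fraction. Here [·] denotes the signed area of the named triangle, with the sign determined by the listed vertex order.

[RJC]:[CJM] = 6/7

Work in coordinates with M = (0, 0), L = (1, 0), F = (0, 1).
1. Q lies on line LM with LQ:QM = 5:2 ⇒ Q = (2/7, 0)
2. A is the midpoint of LQ ⇒ A = (9/14, 0)
3. C lies on line ML with MC:CL = 1:5 ⇒ C = (1/6, 0)
4. R is the centroid of triangle MAF ⇒ R = (3/14, 1/3)
5. J is where the line through A parallel to MF meets line QR ⇒ J = (9/14, -5/3)
2·[RJC] = -5/21, 2·[CJM] = -5/18
[RJC]:[CJM] = -5/21:-5/18 = 6/7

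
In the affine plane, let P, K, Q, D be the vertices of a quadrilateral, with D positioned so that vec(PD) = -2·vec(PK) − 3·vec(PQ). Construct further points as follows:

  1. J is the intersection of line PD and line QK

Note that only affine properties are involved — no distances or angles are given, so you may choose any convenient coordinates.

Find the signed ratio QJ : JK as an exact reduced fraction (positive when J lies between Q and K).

QJ:JK = 2/3

Choose coordinates P = (0, 0), K = (1, 0), Q = (0, 1), D = (-2, -3).
1. J is the intersection of line PD and line QK ⇒ J = (2/5, 3/5)
J = Q + t·(K−Q) with t = 2/5, so QJ:JK = t:(1−t) = 2/5:3/5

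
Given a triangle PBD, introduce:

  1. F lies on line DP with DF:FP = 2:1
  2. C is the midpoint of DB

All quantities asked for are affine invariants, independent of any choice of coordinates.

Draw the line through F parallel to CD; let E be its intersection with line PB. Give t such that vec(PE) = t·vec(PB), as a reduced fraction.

Work in coordinates with P = (0, 0), B = (1, 0), D = (0, 1).
1. F lies on line DP with DF:FP = 2:1 ⇒ F = (0, 1/3)
2. C is the midpoint of DB ⇒ C = (1/2, 1/2)
through F parallel to CD: direction (-1/2, 1/2); meets PB at E = (1/3, 0)
E = P + t·(B−P) with t = 1/3

t = 1/3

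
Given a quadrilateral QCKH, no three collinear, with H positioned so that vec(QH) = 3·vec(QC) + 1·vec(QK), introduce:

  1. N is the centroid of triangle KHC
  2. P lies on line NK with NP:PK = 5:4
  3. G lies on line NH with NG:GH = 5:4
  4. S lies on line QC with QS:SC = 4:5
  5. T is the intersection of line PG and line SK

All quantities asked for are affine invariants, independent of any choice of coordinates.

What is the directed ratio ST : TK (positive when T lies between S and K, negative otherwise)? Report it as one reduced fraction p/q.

ST:TK = 23/4

Work in coordinates with Q = (0, 0), C = (1, 0), K = (0, 1), H = (3, 1).
1. N is the centroid of triangle KHC ⇒ N = (4/3, 2/3)
2. P lies on line NK with NP:PK = 5:4 ⇒ P = (16/27, 23/27)
3. G lies on line NH with NG:GH = 5:4 ⇒ G = (61/27, 23/27)
4. S lies on line QC with QS:SC = 4:5 ⇒ S = (4/9, 0)
5. T is the intersection of line PG and line SK ⇒ T = (16/243, 23/27)
T = S + t·(K−S) with t = 23/27, so ST:TK = t:(1−t) = 23/27:4/27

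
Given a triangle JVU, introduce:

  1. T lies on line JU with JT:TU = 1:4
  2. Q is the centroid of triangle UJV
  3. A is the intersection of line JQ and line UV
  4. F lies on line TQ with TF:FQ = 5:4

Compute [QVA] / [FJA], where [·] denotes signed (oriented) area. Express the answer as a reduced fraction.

Choose coordinates J = (0, 0), V = (1, 0), U = (0, 1).
1. T lies on line JU with JT:TU = 1:4 ⇒ T = (0, 1/5)
2. Q is the centroid of triangle UJV ⇒ Q = (1/3, 1/3)
3. A is the intersection of line JQ and line UV ⇒ A = (1/2, 1/2)
4. F lies on line TQ with TF:FQ = 5:4 ⇒ F = (5/27, 37/135)
2·[QVA] = 1/6, 2·[FJA] = 2/45
[QVA]:[FJA] = 1/6:2/45 = 15/4

[QVA]:[FJA] = 15/4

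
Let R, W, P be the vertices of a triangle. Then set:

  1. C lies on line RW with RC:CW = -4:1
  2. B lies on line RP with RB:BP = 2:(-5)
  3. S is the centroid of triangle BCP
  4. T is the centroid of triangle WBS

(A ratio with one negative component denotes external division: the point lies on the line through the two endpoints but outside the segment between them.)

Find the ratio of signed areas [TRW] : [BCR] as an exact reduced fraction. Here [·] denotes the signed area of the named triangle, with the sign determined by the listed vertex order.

Choose coordinates R = (0, 0), W = (1, 0), P = (0, 1).
1. C lies on line RW with RC:CW = -4:1 ⇒ C = (4/3, 0)
2. B lies on line RP with RB:BP = 2:(-5) ⇒ B = (0, -2/3)
3. S is the centroid of triangle BCP ⇒ S = (4/9, 1/9)
4. T is the centroid of triangle WBS ⇒ T = (13/27, -5/27)
2·[TRW] = -5/27, 2·[BCR] = 8/9
[TRW]:[BCR] = -5/27:8/9 = -5/24

[TRW]:[BCR] = -5/24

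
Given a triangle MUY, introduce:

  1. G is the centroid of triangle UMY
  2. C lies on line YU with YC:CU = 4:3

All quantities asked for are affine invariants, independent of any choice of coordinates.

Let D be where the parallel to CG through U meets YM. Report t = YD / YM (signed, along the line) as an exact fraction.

t = 7/5

Assign M = (0, 0), U = (1, 0), Y = (0, 1) — the answer is frame-independent, so this choice is without loss of generality.
1. G is the centroid of triangle UMY ⇒ G = (1/3, 1/3)
2. C lies on line YU with YC:CU = 4:3 ⇒ C = (4/7, 3/7)
through U parallel to CG: direction (-5/21, -2/21); meets YM at D = (0, -2/5)
D = Y + t·(M−Y) with t = 7/5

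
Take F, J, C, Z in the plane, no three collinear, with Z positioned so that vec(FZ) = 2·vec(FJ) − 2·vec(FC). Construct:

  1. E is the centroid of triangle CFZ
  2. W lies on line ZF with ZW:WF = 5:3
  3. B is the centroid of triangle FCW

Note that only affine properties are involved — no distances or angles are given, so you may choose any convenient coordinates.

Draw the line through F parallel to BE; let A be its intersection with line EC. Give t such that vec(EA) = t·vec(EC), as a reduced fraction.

t = -1/2

Assign F = (0, 0), J = (1, 0), C = (0, 1), Z = (2, -2) — the answer is frame-independent, so this choice is without loss of generality.
1. E is the centroid of triangle CFZ ⇒ E = (2/3, -1/3)
2. W lies on line ZF with ZW:WF = 5:3 ⇒ W = (3/4, -3/4)
3. B is the centroid of triangle FCW ⇒ B = (1/4, 1/12)
through F parallel to BE: direction (5/12, -5/12); meets EC at A = (1, -1)
A = E + t·(C−E) with t = -1/2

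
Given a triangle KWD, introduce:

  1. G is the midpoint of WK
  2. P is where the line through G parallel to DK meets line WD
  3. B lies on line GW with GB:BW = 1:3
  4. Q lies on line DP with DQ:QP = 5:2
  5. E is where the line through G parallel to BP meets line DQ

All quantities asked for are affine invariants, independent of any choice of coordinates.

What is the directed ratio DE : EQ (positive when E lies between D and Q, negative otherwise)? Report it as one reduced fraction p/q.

DE:EQ = 14

Work in coordinates with K = (0, 0), W = (1, 0), D = (0, 1).
1. G is the midpoint of WK ⇒ G = (1/2, 0)
2. P is where the line through G parallel to DK meets line WD ⇒ P = (1/2, 1/2)
3. B lies on line GW with GB:BW = 1:3 ⇒ B = (5/8, 0)
4. Q lies on line DP with DQ:QP = 5:2 ⇒ Q = (5/14, 9/14)
5. E is where the line through G parallel to BP meets line DQ ⇒ E = (1/3, 2/3)
E = D + t·(Q−D) with t = 14/15, so DE:EQ = t:(1−t) = 14/15:1/15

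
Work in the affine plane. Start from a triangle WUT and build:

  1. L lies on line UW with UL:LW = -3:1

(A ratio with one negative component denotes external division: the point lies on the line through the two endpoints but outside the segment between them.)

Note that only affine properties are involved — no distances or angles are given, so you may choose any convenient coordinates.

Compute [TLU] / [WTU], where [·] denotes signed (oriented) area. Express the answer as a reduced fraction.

Work in coordinates with W = (0, 0), U = (1, 0), T = (0, 1).
1. L lies on line UW with UL:LW = -3:1 ⇒ L = (-1/2, 0)
2·[TLU] = 3/2, 2·[WTU] = -1
[TLU]:[WTU] = 3/2:-1 = -3/2

[TLU]:[WTU] = -3/2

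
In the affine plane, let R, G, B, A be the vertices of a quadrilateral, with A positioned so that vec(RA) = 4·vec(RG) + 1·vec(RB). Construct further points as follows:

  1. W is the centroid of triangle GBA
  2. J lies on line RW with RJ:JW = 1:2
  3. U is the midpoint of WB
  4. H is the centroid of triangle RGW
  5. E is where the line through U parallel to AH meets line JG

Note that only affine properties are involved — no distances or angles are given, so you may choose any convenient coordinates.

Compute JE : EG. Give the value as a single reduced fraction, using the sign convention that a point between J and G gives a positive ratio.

JE:EG = -13/21

Choose coordinates R = (0, 0), G = (1, 0), B = (0, 1), A = (4, 1).
1. W is the centroid of triangle GBA ⇒ W = (5/3, 2/3)
2. J lies on line RW with RJ:JW = 1:2 ⇒ J = (5/9, 2/9)
3. U is the midpoint of WB ⇒ U = (5/6, 5/6)
4. H is the centroid of triangle RGW ⇒ H = (8/9, 2/9)
5. E is where the line through U parallel to AH meets line JG ⇒ E = (-1/6, 7/12)
E = J + t·(G−J) with t = -13/8, so JE:EG = t:(1−t) = -13/8:21/8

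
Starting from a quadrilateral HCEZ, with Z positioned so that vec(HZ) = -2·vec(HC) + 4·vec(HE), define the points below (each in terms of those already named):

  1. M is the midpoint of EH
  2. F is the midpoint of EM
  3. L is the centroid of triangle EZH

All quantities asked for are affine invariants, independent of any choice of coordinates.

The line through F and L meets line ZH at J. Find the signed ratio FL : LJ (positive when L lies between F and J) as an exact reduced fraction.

Set H = (0, 0), C = (1, 0), E = (0, 1), Z = (-2, 4); any affine frame gives the same invariant.
1. M is the midpoint of EH ⇒ M = (0, 1/2)
2. F is the midpoint of EM ⇒ F = (0, 3/4)
3. L is the centroid of triangle EZH ⇒ L = (-2/3, 5/3)
line FL meets ZH at J = (-6/5, 12/5)
L = F + t·(J−F) with t = 5/9, so FL:LJ = 5/9:4/9

FL:LJ = 5/4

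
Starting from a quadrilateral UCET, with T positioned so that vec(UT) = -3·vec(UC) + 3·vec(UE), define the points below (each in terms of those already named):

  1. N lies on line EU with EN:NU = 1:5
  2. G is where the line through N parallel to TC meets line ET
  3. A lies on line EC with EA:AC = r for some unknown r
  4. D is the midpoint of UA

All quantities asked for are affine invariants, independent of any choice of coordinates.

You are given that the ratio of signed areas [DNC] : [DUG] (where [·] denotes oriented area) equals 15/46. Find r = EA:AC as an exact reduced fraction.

Work in coordinates with U = (0, 0), C = (1, 0), E = (0, 1), T = (-3, 3).
1. N lies on line EU with EN:NU = 1:5 ⇒ N = (0, 5/6)
2. G is where the line through N parallel to TC meets line ET ⇒ G = (-2, 7/3)
3. With EA:AC = r, write λ = r/(r+1) so A = E + λ·(C−E); A is affine-linear in λ
4. D is the midpoint of UA ⇒ D is an affine combination of earlier points and hence also affine-linear in λ
Every point depending on A is an affine combination of A and λ-independent points, so each such coordinate is linear in λ; the λ² term in each signed area is a multiple of (C−E)×(C−E) = 0, so 2·[DNC] and 2·[DUG] are each linear in λ. Evaluating at λ=0 and λ=1:
  2·[DNC] = -1/12·λ − 1/3,   2·[DUG] = -1/6·λ − 1
So [DNC]:[DUG] = (-1/12·λ − 1/3) / (-1/6·λ − 1). Setting this equal to 15/46:
  -1/12·λ − 1/3 = 15/46·(-1/6·λ − 1)  ⇒  λ = -1/4
Then r = λ/(1−λ) = (-1/4)/(5/4) = -1/5. Check: with r = -1/5, A = (-1/4, 5/4) and [DNC]:[DUG] = 15/46 as required.

r = -1/5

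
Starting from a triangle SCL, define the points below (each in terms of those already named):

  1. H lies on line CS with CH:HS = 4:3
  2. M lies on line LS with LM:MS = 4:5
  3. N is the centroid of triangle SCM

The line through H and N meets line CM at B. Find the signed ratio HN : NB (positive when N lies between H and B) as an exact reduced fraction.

Choose coordinates S = (0, 0), C = (1, 0), L = (0, 1).
1. H lies on line CS with CH:HS = 4:3 ⇒ H = (3/7, 0)
2. M lies on line LS with LM:MS = 4:5 ⇒ M = (0, 5/9)
3. N is the centroid of triangle SCM ⇒ N = (1/3, 5/27)
line HN meets CM at B = (1/5, 4/9)
N = H + t·(B−H) with t = 5/12, so HN:NB = 5/12:7/12

HN:NB = 5/7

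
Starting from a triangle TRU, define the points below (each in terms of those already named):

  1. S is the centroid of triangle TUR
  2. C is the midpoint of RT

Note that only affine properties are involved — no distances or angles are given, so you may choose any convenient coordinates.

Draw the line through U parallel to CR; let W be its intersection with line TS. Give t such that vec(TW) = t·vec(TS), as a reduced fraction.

Work in coordinates with T = (0, 0), R = (1, 0), U = (0, 1).
1. S is the centroid of triangle TUR ⇒ S = (1/3, 1/3)
2. C is the midpoint of RT ⇒ C = (1/2, 0)
through U parallel to CR: direction (1/2, 0); meets TS at W = (1, 1)
W = T + t·(S−T) with t = 3

t = 3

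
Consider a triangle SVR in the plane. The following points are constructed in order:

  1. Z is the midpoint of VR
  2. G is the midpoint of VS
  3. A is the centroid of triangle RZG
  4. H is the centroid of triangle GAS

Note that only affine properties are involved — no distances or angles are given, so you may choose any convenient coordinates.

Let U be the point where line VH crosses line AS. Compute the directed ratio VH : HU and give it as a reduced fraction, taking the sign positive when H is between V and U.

Choose coordinates S = (0, 0), V = (1, 0), R = (0, 1).
1. Z is the midpoint of VR ⇒ Z = (1/2, 1/2)
2. G is the midpoint of VS ⇒ G = (1/2, 0)
3. A is the centroid of triangle RZG ⇒ A = (1/3, 1/2)
4. H is the centroid of triangle GAS ⇒ H = (5/18, 1/6)
line VH meets AS at U = (2/15, 1/5)
H = V + t·(U−V) with t = 5/6, so VH:HU = 5/6:1/6

VH:HU = 5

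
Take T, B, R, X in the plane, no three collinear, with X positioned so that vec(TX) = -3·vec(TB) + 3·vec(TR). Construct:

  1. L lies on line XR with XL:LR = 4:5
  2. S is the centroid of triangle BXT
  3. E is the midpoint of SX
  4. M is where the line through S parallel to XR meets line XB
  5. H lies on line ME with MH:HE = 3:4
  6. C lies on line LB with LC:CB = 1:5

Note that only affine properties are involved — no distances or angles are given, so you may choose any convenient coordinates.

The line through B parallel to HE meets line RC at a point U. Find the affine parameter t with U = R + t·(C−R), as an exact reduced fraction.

t = 378/163

Choose coordinates T = (0, 0), B = (1, 0), R = (0, 1), X = (-3, 3).
1. L lies on line XR with XL:LR = 4:5 ⇒ L = (-5/3, 19/9)
2. S is the centroid of triangle BXT ⇒ S = (-2/3, 1)
3. E is the midpoint of SX ⇒ E = (-11/6, 2)
4. M is where the line through S parallel to XR meets line XB ⇒ M = (7/3, -1)
5. H lies on line ME with MH:HE = 3:4 ⇒ H = (23/42, 2/7)
6. C lies on line LB with LC:CB = 1:5 ⇒ C = (-11/9, 95/54)
through B parallel to HE: direction (-50/21, 12/7); meets RC at U = (-462/163, 450/163)
U = R + t·(C−R) with t = 378/163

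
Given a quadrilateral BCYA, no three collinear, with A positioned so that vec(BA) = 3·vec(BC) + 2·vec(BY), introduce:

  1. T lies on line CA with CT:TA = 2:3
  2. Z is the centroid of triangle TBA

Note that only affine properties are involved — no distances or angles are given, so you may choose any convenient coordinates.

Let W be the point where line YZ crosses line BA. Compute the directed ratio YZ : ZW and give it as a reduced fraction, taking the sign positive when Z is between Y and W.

Choose coordinates B = (0, 0), C = (1, 0), Y = (0, 1), A = (3, 2).
1. T lies on line CA with CT:TA = 2:3 ⇒ T = (9/5, 4/5)
2. Z is the centroid of triangle TBA ⇒ Z = (8/5, 14/15)
line YZ meets BA at W = (24/17, 16/17)
Z = Y + t·(W−Y) with t = 17/15, so YZ:ZW = 17/15:-2/15

YZ:ZW = -17/2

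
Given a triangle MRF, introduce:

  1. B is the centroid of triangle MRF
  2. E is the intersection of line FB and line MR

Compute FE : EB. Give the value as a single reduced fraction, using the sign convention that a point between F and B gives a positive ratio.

Set M = (0, 0), R = (1, 0), F = (0, 1); any affine frame gives the same invariant.
1. B is the centroid of triangle MRF ⇒ B = (1/3, 1/3)
2. E is the intersection of line FB and line MR ⇒ E = (1/2, 0)
E = F + t·(B−F) with t = 3/2, so FE:EB = t:(1−t) = 3/2:-1/2

FE:EB = -3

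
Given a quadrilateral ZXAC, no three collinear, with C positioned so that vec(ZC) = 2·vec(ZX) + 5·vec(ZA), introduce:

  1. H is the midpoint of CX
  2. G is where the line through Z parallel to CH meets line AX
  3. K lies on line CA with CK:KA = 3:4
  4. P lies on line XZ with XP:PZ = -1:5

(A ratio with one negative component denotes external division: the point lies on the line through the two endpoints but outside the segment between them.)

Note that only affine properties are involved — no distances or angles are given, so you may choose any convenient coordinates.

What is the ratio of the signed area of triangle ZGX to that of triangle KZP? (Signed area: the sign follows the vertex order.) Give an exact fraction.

[ZGX]:[KZP] = -14/69

Set Z = (0, 0), X = (1, 0), A = (0, 1), C = (2, 5); any affine frame gives the same invariant.
1. H is the midpoint of CX ⇒ H = (3/2, 5/2)
2. G is where the line through Z parallel to CH meets line AX ⇒ G = (1/6, 5/6)
3. K lies on line CA with CK:KA = 3:4 ⇒ K = (8/7, 23/7)
4. P lies on line XZ with XP:PZ = -1:5 ⇒ P = (5/4, 0)
2·[ZGX] = -5/6, 2·[KZP] = 115/28
[ZGX]:[KZP] = -5/6:115/28 = -14/69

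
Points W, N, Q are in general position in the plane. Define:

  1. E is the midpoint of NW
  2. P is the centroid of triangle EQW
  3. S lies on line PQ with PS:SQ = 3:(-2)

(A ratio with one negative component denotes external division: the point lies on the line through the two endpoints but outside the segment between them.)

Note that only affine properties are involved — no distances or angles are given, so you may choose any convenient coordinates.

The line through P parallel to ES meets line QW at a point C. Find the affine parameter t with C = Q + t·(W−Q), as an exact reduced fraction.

t = 1/5

Choose coordinates W = (0, 0), N = (1, 0), Q = (0, 1).
1. E is the midpoint of NW ⇒ E = (1/2, 0)
2. P is the centroid of triangle EQW ⇒ P = (1/6, 1/3)
3. S lies on line PQ with PS:SQ = 3:(-2) ⇒ S = (-1/3, 7/3)
through P parallel to ES: direction (-5/6, 7/3); meets QW at C = (0, 4/5)
C = Q + t·(W−Q) with t = 1/5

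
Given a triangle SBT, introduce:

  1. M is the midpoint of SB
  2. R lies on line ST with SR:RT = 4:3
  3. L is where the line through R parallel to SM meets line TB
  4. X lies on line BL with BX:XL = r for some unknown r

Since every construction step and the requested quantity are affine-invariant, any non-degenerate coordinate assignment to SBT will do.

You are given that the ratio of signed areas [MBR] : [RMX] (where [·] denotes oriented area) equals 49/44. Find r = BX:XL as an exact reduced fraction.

r = 5/2

Work in coordinates with S = (0, 0), B = (1, 0), T = (0, 1).
1. M is the midpoint of SB ⇒ M = (1/2, 0)
2. R lies on line ST with SR:RT = 4:3 ⇒ R = (0, 4/7)
3. L is where the line through R parallel to SM meets line TB ⇒ L = (3/7, 4/7)
4. With BX:XL = r, write λ = r/(r+1) so X = B + λ·(L−B); X is affine-linear in λ
Every point depending on X is an affine combination of X and λ-independent points, so each such coordinate is linear in λ; the λ² term in each signed area is a multiple of (L−B)×(L−B) = 0, so 2·[MBR] and 2·[RMX] are each linear in λ. Evaluating at λ=0 and λ=1:
  2·[MBR] = 2/7,   2·[RMX] = -2/49·λ + 2/7
So [MBR]:[RMX] = (2/7) / (-2/49·λ + 2/7). Setting this equal to 49/44:
  2/7 = 49/44·(-2/49·λ + 2/7)  ⇒  λ = 5/7
Then r = λ/(1−λ) = (5/7)/(2/7) = 5/2. Check: with r = 5/2, X = (29/49, 20/49) and [MBR]:[RMX] = 49/44 as required.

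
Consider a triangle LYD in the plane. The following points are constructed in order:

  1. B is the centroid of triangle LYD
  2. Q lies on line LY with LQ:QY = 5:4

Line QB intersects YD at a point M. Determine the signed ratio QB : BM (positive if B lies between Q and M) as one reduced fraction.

Assign L = (0, 0), Y = (1, 0), D = (0, 1) — the answer is frame-independent, so this choice is without loss of generality.
1. B is the centroid of triangle LYD ⇒ B = (1/3, 1/3)
2. Q lies on line LY with LQ:QY = 5:4 ⇒ Q = (5/9, 0)
line QB meets YD at M = (-1/3, 4/3)
B = Q + t·(M−Q) with t = 1/4, so QB:BM = 1/4:3/4

QB:BM = 1/3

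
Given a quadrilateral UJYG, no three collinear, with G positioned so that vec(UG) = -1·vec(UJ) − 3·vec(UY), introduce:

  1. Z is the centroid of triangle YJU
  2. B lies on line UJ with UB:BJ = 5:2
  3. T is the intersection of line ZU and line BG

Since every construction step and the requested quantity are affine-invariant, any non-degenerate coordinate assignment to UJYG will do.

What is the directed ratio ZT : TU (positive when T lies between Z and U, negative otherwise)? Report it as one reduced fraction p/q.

Assign U = (0, 0), J = (1, 0), Y = (0, 1), G = (-1, -3) — the answer is frame-independent, so this choice is without loss of generality.
1. Z is the centroid of triangle YJU ⇒ Z = (1/3, 1/3)
2. B lies on line UJ with UB:BJ = 5:2 ⇒ B = (5/7, 0)
3. T is the intersection of line ZU and line BG ⇒ T = (5/3, 5/3)
T = Z + t·(U−Z) with t = -4, so ZT:TU = t:(1−t) = -4:5

ZT:TU = -4/5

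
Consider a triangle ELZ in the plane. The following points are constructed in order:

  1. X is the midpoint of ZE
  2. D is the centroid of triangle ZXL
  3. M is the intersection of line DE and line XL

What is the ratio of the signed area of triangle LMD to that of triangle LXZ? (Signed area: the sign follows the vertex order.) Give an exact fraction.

[LMD]:[LXZ] = 1/4

Set E = (0, 0), L = (1, 0), Z = (0, 1); any affine frame gives the same invariant.
1. X is the midpoint of ZE ⇒ X = (0, 1/2)
2. D is the centroid of triangle ZXL ⇒ D = (1/3, 1/2)
3. M is the intersection of line DE and line XL ⇒ M = (1/4, 3/8)
2·[LMD] = -1/8, 2·[LXZ] = -1/2
[LMD]:[LXZ] = -1/8:-1/2 = 1/4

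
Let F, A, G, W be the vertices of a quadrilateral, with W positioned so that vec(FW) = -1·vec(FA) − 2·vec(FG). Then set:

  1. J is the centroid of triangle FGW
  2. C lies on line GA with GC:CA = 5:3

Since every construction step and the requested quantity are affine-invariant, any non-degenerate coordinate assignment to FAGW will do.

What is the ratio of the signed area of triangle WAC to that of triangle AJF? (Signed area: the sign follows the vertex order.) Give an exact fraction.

Assign F = (0, 0), A = (1, 0), G = (0, 1), W = (-1, -2) — the answer is frame-independent, so this choice is without loss of generality.
1. J is the centroid of triangle FGW ⇒ J = (-1/3, -1/3)
2. C lies on line GA with GC:CA = 5:3 ⇒ C = (5/8, 3/8)
2·[WAC] = 3/2, 2·[AJF] = -1/3
[WAC]:[AJF] = 3/2:-1/3 = -9/2

[WAC]:[AJF] = -9/2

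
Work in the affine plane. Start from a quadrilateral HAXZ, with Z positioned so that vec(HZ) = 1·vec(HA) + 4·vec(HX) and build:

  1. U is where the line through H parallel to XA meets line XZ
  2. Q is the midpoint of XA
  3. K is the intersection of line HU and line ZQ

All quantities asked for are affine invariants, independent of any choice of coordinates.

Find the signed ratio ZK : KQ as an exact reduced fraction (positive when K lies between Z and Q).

Choose coordinates H = (0, 0), A = (1, 0), X = (0, 1), Z = (1, 4).
1. U is where the line through H parallel to XA meets line XZ ⇒ U = (-1/4, 1/4)
2. Q is the midpoint of XA ⇒ Q = (1/2, 1/2)
3. K is the intersection of line HU and line ZQ ⇒ K = (3/8, -3/8)
K = Z + t·(Q−Z) with t = 5/4, so ZK:KQ = t:(1−t) = 5/4:-1/4

ZK:KQ = -5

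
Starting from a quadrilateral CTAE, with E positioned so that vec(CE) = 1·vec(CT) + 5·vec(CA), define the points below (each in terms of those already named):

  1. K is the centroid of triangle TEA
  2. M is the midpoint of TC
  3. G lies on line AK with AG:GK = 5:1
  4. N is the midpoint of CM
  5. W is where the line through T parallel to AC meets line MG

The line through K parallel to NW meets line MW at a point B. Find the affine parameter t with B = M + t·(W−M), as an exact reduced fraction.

t = -10/33

Assign C = (0, 0), T = (1, 0), A = (0, 1), E = (1, 5) — the answer is frame-independent, so this choice is without loss of generality.
1. K is the centroid of triangle TEA ⇒ K = (2/3, 2)
2. M is the midpoint of TC ⇒ M = (1/2, 0)
3. G lies on line AK with AG:GK = 5:1 ⇒ G = (5/9, 11/6)
4. N is the midpoint of CM ⇒ N = (1/4, 0)
5. W is where the line through T parallel to AC meets line MG ⇒ W = (1, 33/2)
through K parallel to NW: direction (3/4, 33/2); meets MW at B = (23/66, -5)
B = M + t·(W−M) with t = -10/33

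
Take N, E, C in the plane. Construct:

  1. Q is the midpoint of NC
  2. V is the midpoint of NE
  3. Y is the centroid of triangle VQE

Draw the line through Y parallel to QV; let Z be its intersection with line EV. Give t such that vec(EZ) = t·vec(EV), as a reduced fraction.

t = 2/3

Choose coordinates N = (0, 0), E = (1, 0), C = (0, 1).
1. Q is the midpoint of NC ⇒ Q = (0, 1/2)
2. V is the midpoint of NE ⇒ V = (1/2, 0)
3. Y is the centroid of triangle VQE ⇒ Y = (1/2, 1/6)
through Y parallel to QV: direction (1/2, -1/2); meets EV at Z = (2/3, 0)
Z = E + t·(V−E) with t = 2/3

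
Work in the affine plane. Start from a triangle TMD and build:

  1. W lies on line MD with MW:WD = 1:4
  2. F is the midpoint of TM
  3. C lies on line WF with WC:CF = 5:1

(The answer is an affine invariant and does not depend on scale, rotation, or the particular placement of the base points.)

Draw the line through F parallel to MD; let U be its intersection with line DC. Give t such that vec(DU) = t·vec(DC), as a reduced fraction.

Work in coordinates with T = (0, 0), M = (1, 0), D = (0, 1).
1. W lies on line MD with MW:WD = 1:4 ⇒ W = (4/5, 1/5)
2. F is the midpoint of TM ⇒ F = (1/2, 0)
3. C lies on line WF with WC:CF = 5:1 ⇒ C = (11/20, 1/30)
through F parallel to MD: direction (-1, 1); meets DC at U = (33/50, -4/25)
U = D + t·(C−D) with t = 6/5

t = 6/5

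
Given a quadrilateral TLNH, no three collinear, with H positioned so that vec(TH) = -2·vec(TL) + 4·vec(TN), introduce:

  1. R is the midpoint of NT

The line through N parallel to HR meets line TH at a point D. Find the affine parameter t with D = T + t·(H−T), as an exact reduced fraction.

t = 2

Choose coordinates T = (0, 0), L = (1, 0), N = (0, 1), H = (-2, 4).
1. R is the midpoint of NT ⇒ R = (0, 1/2)
through N parallel to HR: direction (2, -7/2); meets TH at D = (-4, 8)
D = T + t·(H−T) with t = 2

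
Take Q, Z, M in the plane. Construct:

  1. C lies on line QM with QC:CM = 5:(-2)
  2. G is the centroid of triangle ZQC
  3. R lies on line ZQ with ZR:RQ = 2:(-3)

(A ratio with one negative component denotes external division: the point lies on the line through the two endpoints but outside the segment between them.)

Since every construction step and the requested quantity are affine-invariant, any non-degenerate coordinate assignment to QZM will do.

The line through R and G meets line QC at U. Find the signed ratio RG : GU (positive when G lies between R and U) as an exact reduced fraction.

Assign Q = (0, 0), Z = (1, 0), M = (0, 1) — the answer is frame-independent, so this choice is without loss of generality.
1. C lies on line QM with QC:CM = 5:(-2) ⇒ C = (0, 5/3)
2. G is the centroid of triangle ZQC ⇒ G = (1/3, 5/9)
3. R lies on line ZQ with ZR:RQ = 2:(-3) ⇒ R = (3, 0)
line RG meets QC at U = (0, 5/8)
G = R + t·(U−R) with t = 8/9, so RG:GU = 8/9:1/9

RG:GU = 8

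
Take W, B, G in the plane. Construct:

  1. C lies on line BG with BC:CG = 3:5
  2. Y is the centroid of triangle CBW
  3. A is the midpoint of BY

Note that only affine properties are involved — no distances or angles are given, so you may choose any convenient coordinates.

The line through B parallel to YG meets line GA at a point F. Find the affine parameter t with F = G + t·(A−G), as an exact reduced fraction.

t = 2

Assign W = (0, 0), B = (1, 0), G = (0, 1) — the answer is frame-independent, so this choice is without loss of generality.
1. C lies on line BG with BC:CG = 3:5 ⇒ C = (5/8, 3/8)
2. Y is the centroid of triangle CBW ⇒ Y = (13/24, 1/8)
3. A is the midpoint of BY ⇒ A = (37/48, 1/16)
through B parallel to YG: direction (-13/24, 7/8); meets GA at F = (37/24, -7/8)
F = G + t·(A−G) with t = 2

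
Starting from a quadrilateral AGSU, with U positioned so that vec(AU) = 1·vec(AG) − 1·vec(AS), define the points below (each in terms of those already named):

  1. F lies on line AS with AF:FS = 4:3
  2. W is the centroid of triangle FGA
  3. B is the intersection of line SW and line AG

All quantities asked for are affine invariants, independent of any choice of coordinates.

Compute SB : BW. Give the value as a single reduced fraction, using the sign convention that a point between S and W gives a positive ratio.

SB:BW = -21/4

Work in coordinates with A = (0, 0), G = (1, 0), S = (0, 1), U = (1, -1).
1. F lies on line AS with AF:FS = 4:3 ⇒ F = (0, 4/7)
2. W is the centroid of triangle FGA ⇒ W = (1/3, 4/21)
3. B is the intersection of line SW and line AG ⇒ B = (7/17, 0)
B = S + t·(W−S) with t = 21/17, so SB:BW = t:(1−t) = 21/17:-4/17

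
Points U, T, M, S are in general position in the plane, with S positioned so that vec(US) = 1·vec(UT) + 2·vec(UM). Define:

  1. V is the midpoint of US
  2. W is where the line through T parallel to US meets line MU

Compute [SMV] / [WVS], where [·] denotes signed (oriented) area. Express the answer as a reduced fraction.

Choose coordinates U = (0, 0), T = (1, 0), M = (0, 1), S = (1, 2).
1. V is the midpoint of US ⇒ V = (1/2, 1)
2. W is where the line through T parallel to US meets line MU ⇒ W = (0, -2)
2·[SMV] = 1/2, 2·[WVS] = -1
[SMV]:[WVS] = 1/2:-1 = -1/2

[SMV]:[WVS] = -1/2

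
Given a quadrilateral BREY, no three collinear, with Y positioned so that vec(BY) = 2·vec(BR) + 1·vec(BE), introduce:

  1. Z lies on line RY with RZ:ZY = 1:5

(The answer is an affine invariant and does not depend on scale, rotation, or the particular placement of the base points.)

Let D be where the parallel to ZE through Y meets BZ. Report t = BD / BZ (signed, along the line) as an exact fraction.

Set B = (0, 0), R = (1, 0), E = (0, 1), Y = (2, 1); any affine frame gives the same invariant.
1. Z lies on line RY with RZ:ZY = 1:5 ⇒ Z = (7/6, 1/6)
through Y parallel to ZE: direction (-7/6, 5/6); meets BZ at D = (17/6, 17/42)
D = B + t·(Z−B) with t = 17/7

t = 17/7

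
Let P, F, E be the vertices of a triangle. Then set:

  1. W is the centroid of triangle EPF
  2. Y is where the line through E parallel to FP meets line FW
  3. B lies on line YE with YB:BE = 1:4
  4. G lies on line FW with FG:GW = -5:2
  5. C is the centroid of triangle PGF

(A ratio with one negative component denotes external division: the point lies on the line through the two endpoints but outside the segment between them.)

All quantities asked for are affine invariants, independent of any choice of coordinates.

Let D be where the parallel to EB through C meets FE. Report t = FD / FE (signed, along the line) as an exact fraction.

t = 5/27

Work in coordinates with P = (0, 0), F = (1, 0), E = (0, 1).
1. W is the centroid of triangle EPF ⇒ W = (1/3, 1/3)
2. Y is where the line through E parallel to FP meets line FW ⇒ Y = (-1, 1)
3. B lies on line YE with YB:BE = 1:4 ⇒ B = (-4/5, 1)
4. G lies on line FW with FG:GW = -5:2 ⇒ G = (-1/9, 5/9)
5. C is the centroid of triangle PGF ⇒ C = (8/27, 5/27)
through C parallel to EB: direction (-4/5, 0); meets FE at D = (22/27, 5/27)
D = F + t·(E−F) with t = 5/27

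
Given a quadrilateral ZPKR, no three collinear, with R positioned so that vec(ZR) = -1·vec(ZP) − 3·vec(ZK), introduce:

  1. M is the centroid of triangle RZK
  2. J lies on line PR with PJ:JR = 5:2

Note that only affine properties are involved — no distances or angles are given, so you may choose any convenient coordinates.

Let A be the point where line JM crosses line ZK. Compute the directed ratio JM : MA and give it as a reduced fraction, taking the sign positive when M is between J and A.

JM:MA = 2/7

Set Z = (0, 0), P = (1, 0), K = (0, 1), R = (-1, -3); any affine frame gives the same invariant.
1. M is the centroid of triangle RZK ⇒ M = (-1/3, -2/3)
2. J lies on line PR with PJ:JR = 5:2 ⇒ J = (-3/7, -15/7)
line JM meets ZK at A = (0, 9/2)
M = J + t·(A−J) with t = 2/9, so JM:MA = 2/9:7/9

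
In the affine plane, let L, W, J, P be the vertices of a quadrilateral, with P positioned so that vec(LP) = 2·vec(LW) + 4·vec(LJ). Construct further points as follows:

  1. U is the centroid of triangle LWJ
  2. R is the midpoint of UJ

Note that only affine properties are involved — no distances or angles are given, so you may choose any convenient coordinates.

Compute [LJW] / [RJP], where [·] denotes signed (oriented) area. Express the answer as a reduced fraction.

[LJW]:[RJP] = 6/7

Assign L = (0, 0), W = (1, 0), J = (0, 1), P = (2, 4) — the answer is frame-independent, so this choice is without loss of generality.
1. U is the centroid of triangle LWJ ⇒ U = (1/3, 1/3)
2. R is the midpoint of UJ ⇒ R = (1/6, 2/3)
2·[LJW] = -1, 2·[RJP] = -7/6
[LJW]:[RJP] = -1:-7/6 = 6/7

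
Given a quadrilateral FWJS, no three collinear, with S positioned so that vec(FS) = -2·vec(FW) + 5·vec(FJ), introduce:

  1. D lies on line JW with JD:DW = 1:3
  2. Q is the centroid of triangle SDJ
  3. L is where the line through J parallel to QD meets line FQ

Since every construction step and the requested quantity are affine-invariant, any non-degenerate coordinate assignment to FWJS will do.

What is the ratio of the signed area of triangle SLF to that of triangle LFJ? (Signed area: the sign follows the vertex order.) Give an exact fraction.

Work in coordinates with F = (0, 0), W = (1, 0), J = (0, 1), S = (-2, 5).
1. D lies on line JW with JD:DW = 1:3 ⇒ D = (1/4, 3/4)
2. Q is the centroid of triangle SDJ ⇒ Q = (-7/12, 9/4)
3. L is where the line through J parallel to QD meets line FQ ⇒ L = (-35/72, 15/8)
2·[SLF] = -95/72, 2·[LFJ] = 35/72
[SLF]:[LFJ] = -95/72:35/72 = -19/7

[SLF]:[LFJ] = -19/7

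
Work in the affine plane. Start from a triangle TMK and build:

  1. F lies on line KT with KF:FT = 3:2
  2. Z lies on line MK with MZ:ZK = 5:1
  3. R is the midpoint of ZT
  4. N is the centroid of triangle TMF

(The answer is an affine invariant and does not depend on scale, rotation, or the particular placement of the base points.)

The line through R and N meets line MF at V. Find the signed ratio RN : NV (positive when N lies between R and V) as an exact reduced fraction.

RN:NV = -11/8

Work in coordinates with T = (0, 0), M = (1, 0), K = (0, 1).
1. F lies on line KT with KF:FT = 3:2 ⇒ F = (0, 2/5)
2. Z lies on line MK with MZ:ZK = 5:1 ⇒ Z = (1/6, 5/6)
3. R is the midpoint of ZT ⇒ R = (1/12, 5/12)
4. N is the centroid of triangle TMF ⇒ N = (1/3, 2/15)
line RN meets MF at V = (5/33, 56/165)
N = R + t·(V−R) with t = 11/3, so RN:NV = 11/3:-8/3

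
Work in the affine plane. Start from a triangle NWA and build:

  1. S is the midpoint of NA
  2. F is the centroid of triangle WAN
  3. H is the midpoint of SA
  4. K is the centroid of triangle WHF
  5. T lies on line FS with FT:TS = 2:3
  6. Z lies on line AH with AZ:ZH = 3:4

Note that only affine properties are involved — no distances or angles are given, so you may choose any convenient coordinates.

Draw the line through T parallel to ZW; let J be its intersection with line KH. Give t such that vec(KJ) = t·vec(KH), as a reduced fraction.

t = 113/5

Work in coordinates with N = (0, 0), W = (1, 0), A = (0, 1).
1. S is the midpoint of NA ⇒ S = (0, 1/2)
2. F is the centroid of triangle WAN ⇒ F = (1/3, 1/3)
3. H is the midpoint of SA ⇒ H = (0, 3/4)
4. K is the centroid of triangle WHF ⇒ K = (4/9, 13/36)
5. T lies on line FS with FT:TS = 2:3 ⇒ T = (1/5, 2/5)
6. Z lies on line AH with AZ:ZH = 3:4 ⇒ Z = (0, 25/28)
through T parallel to ZW: direction (1, -25/28); meets KH at J = (-48/5, 183/20)
J = K + t·(H−K) with t = 113/5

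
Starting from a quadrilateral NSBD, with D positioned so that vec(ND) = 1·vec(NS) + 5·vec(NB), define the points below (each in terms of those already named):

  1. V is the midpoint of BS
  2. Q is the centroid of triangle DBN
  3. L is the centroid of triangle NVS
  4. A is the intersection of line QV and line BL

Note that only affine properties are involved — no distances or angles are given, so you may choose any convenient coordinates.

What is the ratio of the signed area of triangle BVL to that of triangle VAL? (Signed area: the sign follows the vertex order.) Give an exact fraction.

[BVL]:[VAL] = 11

Set N = (0, 0), S = (1, 0), B = (0, 1), D = (1, 5); any affine frame gives the same invariant.
1. V is the midpoint of BS ⇒ V = (1/2, 1/2)
2. Q is the centroid of triangle DBN ⇒ Q = (1/3, 2)
3. L is the centroid of triangle NVS ⇒ L = (1/2, 1/6)
4. A is the intersection of line QV and line BL ⇒ A = (6/11, 1/11)
2·[BVL] = -1/6, 2·[VAL] = -1/66
[BVL]:[VAL] = -1/6:-1/66 = 11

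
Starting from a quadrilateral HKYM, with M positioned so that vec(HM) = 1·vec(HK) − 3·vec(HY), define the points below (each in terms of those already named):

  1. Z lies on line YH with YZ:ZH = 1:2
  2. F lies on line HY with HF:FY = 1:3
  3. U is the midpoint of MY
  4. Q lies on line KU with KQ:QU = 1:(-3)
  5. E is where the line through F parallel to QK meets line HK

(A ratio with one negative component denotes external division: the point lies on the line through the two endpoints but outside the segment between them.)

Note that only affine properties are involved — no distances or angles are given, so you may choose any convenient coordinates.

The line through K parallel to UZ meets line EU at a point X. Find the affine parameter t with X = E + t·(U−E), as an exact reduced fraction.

t = 45/13

Work in coordinates with H = (0, 0), K = (1, 0), Y = (0, 1), M = (1, -3).
1. Z lies on line YH with YZ:ZH = 1:2 ⇒ Z = (0, 2/3)
2. F lies on line HY with HF:FY = 1:3 ⇒ F = (0, 1/4)
3. U is the midpoint of MY ⇒ U = (1/2, -1)
4. Q lies on line KU with KQ:QU = 1:(-3) ⇒ Q = (5/4, 1/2)
5. E is where the line through F parallel to QK meets line HK ⇒ E = (-1/8, 0)
through K parallel to UZ: direction (-1/2, 5/3); meets EU at X = (53/26, -45/13)
X = E + t·(U−E) with t = 45/13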